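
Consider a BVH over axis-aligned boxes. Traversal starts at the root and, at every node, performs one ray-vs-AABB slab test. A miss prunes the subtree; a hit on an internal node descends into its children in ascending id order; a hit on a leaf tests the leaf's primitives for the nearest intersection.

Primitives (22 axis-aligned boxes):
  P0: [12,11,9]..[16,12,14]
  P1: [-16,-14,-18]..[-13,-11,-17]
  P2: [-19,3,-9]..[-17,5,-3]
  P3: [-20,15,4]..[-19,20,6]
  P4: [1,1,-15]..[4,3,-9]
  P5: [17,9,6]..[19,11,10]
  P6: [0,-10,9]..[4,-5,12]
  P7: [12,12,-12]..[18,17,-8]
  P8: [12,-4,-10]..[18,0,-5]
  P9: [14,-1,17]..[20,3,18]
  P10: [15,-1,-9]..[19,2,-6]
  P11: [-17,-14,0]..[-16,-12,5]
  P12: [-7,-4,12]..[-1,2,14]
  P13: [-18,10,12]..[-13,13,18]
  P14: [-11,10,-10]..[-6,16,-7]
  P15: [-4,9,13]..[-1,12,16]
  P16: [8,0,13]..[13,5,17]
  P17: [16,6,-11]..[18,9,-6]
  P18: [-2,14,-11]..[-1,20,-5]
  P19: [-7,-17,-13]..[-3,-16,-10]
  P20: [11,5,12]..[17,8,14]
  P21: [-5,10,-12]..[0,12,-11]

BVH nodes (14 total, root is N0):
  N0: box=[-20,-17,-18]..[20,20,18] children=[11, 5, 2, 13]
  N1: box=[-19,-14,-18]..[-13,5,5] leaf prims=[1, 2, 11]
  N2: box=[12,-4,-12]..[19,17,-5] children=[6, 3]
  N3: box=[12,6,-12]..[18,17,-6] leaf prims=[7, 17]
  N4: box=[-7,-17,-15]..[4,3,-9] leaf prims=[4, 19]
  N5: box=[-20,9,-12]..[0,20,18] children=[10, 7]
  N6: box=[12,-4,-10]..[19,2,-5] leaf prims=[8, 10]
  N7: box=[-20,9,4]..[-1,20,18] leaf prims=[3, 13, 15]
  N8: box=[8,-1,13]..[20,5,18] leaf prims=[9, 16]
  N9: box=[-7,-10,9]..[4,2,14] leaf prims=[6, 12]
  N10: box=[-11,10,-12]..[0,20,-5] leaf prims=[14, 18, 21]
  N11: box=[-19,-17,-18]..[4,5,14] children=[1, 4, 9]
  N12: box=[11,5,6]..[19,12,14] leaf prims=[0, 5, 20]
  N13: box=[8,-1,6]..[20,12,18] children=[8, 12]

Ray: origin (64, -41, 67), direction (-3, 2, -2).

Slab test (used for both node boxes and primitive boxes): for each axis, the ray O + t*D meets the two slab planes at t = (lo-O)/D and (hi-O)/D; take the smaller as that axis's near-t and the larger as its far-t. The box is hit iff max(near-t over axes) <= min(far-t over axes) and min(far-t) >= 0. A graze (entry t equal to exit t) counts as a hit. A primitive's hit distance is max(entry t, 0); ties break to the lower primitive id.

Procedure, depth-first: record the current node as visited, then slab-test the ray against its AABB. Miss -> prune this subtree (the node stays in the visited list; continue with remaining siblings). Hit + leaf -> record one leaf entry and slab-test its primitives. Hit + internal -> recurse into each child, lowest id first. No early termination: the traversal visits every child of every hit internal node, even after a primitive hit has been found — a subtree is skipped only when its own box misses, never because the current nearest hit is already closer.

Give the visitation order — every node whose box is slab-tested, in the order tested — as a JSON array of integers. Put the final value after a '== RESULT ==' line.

Traverse from the root:
N0 x:[44/3,28] y:[12,61/2] z:[49/2,85/2] -> hit [49/2,28], descend [2, 5, 11, 13]
  N2 x:[15,52/3] y:[37/2,29] z:[36,79/2] -> miss, prune
  N5 x:[64/3,28] y:[25,61/2] z:[49/2,79/2] -> hit [25,28], descend [7, 10]
    N7 x:[65/3,28] y:[25,61/2] z:[49/2,63/2] -> hit [25,28] leaf, test {P3(miss), P13@t=77/3, P15(miss)}
    N10 x:[64/3,25] y:[51/2,61/2] z:[36,79/2] -> miss, prune
  N11 x:[20,83/3] y:[12,23] z:[53/2,85/2] -> miss, prune
  N13 x:[44/3,56/3] y:[20,53/2] z:[49/2,61/2] -> miss, prune

Summary -> nodes [0, 2, 5, 7, 10, 11, 13]; box-tests=7; leaf-entries=1; first=P13

== RESULT ==
[0, 2, 5, 7, 10, 11, 13]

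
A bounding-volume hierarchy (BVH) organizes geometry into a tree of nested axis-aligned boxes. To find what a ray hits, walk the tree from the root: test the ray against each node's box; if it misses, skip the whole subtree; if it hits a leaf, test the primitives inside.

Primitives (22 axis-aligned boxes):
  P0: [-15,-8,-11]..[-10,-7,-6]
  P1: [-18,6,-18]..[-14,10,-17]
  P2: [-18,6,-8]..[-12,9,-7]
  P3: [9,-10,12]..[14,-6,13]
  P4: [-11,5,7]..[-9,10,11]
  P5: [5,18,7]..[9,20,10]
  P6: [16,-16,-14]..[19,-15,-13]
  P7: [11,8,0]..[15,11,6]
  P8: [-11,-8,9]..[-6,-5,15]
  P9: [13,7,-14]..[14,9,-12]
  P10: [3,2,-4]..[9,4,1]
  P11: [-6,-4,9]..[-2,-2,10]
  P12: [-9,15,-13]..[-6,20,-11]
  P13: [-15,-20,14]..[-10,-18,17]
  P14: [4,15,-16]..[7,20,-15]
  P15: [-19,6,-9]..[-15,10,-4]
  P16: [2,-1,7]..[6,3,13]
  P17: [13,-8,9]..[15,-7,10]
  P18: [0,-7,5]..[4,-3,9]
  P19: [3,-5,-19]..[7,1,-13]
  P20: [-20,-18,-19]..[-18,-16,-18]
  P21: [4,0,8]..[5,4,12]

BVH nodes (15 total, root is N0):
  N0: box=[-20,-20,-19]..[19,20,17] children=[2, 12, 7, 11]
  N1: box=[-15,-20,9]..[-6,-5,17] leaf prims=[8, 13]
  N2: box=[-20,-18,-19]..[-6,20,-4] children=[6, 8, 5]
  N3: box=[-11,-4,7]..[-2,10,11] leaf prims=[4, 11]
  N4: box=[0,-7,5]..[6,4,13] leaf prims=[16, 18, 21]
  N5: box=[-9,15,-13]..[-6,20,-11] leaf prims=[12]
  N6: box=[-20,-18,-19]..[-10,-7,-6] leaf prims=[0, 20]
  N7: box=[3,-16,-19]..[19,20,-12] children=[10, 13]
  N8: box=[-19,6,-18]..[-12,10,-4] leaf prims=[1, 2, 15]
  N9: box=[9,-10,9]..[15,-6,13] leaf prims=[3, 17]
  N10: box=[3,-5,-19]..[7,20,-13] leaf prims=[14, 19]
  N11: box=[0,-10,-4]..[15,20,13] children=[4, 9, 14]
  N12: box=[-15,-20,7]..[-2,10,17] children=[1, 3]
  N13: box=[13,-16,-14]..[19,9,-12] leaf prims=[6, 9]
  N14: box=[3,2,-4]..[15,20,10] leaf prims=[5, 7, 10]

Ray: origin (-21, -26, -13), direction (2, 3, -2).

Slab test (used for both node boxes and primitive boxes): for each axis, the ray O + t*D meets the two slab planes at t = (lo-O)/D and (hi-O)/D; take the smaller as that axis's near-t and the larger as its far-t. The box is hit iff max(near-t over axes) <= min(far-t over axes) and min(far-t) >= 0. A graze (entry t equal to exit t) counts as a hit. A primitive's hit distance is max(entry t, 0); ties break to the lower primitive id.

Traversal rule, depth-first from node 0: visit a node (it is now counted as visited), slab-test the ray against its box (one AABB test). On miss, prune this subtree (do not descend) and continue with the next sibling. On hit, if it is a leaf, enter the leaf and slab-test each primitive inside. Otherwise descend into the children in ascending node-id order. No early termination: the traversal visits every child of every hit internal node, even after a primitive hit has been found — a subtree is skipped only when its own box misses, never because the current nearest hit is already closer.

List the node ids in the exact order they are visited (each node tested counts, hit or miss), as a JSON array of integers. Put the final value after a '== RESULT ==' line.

Walk:
N0 x:[1/2,20] y:[2,46/3] z:[-15,3] -> hit [2,3], descend [2, 7, 11, 12]
  N2 x:[1/2,15/2] y:[8/3,46/3] z:[-9/2,3] -> hit [8/3,3], descend [5, 6, 8]
    N5 x:[6,15/2] y:[41/3,46/3] z:[-1,0] -> miss, prune
    N6 x:[1/2,11/2] y:[8/3,19/3] z:[-7/2,3] -> hit [8/3,3] leaf, test {P0(miss), P20(miss)}
    N8 x:[1,9/2] y:[32/3,12] z:[-9/2,5/2] -> miss, prune
  N7 x:[12,20] y:[10/3,46/3] z:[-1/2,3] -> miss, prune
  N11 x:[21/2,18] y:[16/3,46/3] z:[-13,-9/2] -> miss, prune
  N12 x:[3,19/2] y:[2,12] z:[-15,-10] -> miss, prune

8 AABB tests over nodes [0, 2, 5, 6, 8, 7, 11, 12]; 1 leaf entered; closest miss.

== RESULT ==
[0, 2, 5, 6, 8, 7, 11, 12]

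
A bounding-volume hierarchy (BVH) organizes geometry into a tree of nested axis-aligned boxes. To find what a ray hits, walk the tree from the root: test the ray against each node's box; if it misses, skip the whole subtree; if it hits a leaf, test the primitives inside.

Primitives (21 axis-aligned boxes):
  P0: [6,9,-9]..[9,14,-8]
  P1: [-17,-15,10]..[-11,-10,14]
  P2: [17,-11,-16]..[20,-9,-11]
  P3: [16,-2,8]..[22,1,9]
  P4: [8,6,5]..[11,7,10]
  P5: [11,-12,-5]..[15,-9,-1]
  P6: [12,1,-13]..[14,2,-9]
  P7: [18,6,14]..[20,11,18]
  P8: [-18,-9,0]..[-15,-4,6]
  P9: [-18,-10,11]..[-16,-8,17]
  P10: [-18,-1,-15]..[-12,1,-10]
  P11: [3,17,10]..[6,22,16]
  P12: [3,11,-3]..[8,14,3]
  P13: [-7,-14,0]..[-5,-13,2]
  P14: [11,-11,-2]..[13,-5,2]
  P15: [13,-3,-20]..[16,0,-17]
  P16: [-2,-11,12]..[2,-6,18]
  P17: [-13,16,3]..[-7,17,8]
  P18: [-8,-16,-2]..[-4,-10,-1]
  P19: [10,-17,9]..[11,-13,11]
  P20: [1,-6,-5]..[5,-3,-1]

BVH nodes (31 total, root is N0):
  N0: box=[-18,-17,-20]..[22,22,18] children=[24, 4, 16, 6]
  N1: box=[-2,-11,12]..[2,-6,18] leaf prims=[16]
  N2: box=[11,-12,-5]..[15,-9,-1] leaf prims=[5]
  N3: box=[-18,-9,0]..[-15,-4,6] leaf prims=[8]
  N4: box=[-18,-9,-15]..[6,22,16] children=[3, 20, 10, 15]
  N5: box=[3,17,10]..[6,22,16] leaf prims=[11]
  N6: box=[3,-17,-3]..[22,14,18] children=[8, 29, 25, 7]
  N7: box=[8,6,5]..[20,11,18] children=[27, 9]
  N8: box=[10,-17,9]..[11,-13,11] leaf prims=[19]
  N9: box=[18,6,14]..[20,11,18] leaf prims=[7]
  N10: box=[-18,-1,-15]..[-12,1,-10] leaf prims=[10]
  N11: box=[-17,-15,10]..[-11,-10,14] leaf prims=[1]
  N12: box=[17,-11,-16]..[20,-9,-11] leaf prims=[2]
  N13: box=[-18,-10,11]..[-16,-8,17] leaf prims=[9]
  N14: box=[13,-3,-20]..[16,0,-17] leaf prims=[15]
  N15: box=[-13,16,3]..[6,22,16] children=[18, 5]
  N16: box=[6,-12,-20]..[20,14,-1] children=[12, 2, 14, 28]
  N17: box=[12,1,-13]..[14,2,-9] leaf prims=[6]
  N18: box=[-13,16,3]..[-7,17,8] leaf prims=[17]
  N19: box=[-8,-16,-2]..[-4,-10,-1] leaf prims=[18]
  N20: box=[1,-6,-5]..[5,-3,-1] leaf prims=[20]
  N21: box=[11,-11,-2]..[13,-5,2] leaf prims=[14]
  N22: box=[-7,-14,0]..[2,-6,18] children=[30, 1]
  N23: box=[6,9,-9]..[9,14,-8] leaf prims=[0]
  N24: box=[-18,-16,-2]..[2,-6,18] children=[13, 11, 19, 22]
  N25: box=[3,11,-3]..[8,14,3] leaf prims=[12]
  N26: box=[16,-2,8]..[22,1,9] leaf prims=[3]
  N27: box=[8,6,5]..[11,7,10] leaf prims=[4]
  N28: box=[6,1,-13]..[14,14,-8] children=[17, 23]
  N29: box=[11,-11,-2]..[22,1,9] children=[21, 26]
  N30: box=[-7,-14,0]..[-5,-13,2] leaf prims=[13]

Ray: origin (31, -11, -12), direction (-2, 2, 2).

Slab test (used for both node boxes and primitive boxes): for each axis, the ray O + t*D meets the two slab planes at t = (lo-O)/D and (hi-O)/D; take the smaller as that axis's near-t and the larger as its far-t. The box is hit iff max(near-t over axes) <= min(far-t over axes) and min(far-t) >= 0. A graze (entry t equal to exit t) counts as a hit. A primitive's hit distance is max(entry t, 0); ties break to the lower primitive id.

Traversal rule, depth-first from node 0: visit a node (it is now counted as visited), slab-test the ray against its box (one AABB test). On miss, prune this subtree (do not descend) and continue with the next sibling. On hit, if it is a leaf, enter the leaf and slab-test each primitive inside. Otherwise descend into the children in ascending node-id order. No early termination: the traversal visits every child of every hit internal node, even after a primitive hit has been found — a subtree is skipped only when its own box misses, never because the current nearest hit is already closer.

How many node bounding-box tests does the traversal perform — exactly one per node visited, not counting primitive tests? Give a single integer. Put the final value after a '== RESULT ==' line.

Traverse from the root:
N0 x:[9/2,49/2] y:[-3,33/2] z:[-4,15] -> hit [9/2,15], descend [4, 6, 16, 24]
  N4 x:[25/2,49/2] y:[1,33/2] z:[-3/2,14] -> hit [25/2,14], descend [3, 10, 15, 20]
    N3 x:[23,49/2] y:[1,7/2] z:[6,9] -> miss, prune
    N10 x:[43/2,49/2] y:[5,6] z:[-3/2,1] -> miss, prune
    N15 x:[25/2,22] y:[27/2,33/2] z:[15/2,14] -> hit [27/2,14], descend [5, 18]
      N5 x:[25/2,14] y:[14,33/2] z:[11,14] -> hit [14,14] leaf, test {P11@t=14}
      N18 x:[19,22] y:[27/2,14] z:[15/2,10] -> miss, prune
    N20 x:[13,15] y:[5/2,4] z:[7/2,11/2] -> miss, prune
  N6 x:[9/2,14] y:[-3,25/2] z:[9/2,15] -> hit [9/2,25/2], descend [7, 8, 25, 29]
    N7 x:[11/2,23/2] y:[17/2,11] z:[17/2,15] -> hit [17/2,11], descend [9, 27]
      N9 x:[11/2,13/2] y:[17/2,11] z:[13,15] -> miss, prune
      N27 x:[10,23/2] y:[17/2,9] z:[17/2,11] -> miss, prune
    N8 x:[10,21/2] y:[-3,-1] z:[21/2,23/2] -> miss, prune
    N25 x:[23/2,14] y:[11,25/2] z:[9/2,15/2] -> miss, prune
    N29 x:[9/2,10] y:[0,6] z:[5,21/2] -> hit [5,6], descend [21, 26]
      N21 x:[9,10] y:[0,3] z:[5,7] -> miss, prune
      N26 x:[9/2,15/2] y:[9/2,6] z:[10,21/2] -> miss, prune
  N16 x:[11/2,25/2] y:[-1/2,25/2] z:[-4,11/2] -> hit [11/2,11/2], descend [2, 12, 14, 28]
    N2 x:[8,10] y:[-1/2,1] z:[7/2,11/2] -> miss, prune
    N12 x:[11/2,7] y:[0,1] z:[-2,1/2] -> miss, prune
    N14 x:[15/2,9] y:[4,11/2] z:[-4,-5/2] -> miss, prune
    N28 x:[17/2,25/2] y:[6,25/2] z:[-1/2,2] -> miss, prune
  N24 x:[29/2,49/2] y:[-5/2,5/2] z:[5,15] -> miss, prune

23 AABB tests over nodes [0, 4, 3, 10, 15, 5, 18, 20, 6, 7, 9, 27, 8, 25, 29, 21, 26, 16, 2, 12, 14, 28, 24]; 1 leaf entered; closest P11.

== RESULT ==
23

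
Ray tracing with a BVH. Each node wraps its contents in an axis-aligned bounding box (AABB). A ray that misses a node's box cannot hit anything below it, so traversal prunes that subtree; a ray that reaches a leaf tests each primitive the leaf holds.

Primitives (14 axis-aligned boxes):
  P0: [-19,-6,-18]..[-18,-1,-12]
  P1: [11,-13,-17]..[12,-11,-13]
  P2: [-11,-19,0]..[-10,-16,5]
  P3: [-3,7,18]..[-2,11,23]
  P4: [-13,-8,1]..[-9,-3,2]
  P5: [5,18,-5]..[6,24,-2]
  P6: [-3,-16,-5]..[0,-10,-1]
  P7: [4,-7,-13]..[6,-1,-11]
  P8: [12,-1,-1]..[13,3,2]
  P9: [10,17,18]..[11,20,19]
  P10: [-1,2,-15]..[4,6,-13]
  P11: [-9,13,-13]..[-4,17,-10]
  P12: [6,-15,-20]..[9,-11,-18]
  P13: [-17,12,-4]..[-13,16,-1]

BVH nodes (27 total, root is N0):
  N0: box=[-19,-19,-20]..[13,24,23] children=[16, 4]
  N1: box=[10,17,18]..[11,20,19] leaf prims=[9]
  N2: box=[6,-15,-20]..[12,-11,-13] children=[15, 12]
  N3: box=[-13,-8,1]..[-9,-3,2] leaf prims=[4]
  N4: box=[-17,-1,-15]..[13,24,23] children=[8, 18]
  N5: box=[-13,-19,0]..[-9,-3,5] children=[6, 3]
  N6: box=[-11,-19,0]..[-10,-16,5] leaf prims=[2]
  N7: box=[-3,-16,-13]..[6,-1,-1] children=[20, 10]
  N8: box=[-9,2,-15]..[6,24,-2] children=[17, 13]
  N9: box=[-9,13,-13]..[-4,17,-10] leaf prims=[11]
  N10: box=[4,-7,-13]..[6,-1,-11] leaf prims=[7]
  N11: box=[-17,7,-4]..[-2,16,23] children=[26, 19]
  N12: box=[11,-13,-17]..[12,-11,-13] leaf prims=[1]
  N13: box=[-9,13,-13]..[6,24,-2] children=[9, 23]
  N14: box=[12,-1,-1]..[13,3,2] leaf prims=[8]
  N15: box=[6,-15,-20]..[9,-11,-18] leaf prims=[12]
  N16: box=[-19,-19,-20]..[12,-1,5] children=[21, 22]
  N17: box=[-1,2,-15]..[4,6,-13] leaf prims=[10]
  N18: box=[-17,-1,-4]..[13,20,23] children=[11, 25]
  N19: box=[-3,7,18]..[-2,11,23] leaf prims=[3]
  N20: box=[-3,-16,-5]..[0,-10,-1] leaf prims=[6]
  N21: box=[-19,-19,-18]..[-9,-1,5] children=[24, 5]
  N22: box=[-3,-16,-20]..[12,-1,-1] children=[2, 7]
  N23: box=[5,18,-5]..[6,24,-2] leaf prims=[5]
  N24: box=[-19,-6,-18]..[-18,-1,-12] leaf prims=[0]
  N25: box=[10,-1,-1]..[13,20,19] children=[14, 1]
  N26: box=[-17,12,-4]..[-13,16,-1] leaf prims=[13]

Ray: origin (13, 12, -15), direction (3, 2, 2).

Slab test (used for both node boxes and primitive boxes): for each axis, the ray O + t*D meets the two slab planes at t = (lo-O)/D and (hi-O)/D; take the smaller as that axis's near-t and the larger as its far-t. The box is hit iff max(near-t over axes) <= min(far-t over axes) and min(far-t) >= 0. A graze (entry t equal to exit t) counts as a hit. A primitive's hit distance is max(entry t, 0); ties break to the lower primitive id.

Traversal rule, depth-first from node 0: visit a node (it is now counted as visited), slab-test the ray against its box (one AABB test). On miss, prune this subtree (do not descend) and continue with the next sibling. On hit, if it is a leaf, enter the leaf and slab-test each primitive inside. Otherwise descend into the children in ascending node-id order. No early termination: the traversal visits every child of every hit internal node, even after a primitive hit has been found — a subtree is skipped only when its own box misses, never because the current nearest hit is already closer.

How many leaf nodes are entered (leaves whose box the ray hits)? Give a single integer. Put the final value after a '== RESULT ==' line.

Walk:
N0 x:[-32/3,0] y:[-31/2,6] z:[-5/2,19] -> hit [-5/2,0], descend [4, 16]
  N4 x:[-10,0] y:[-13/2,6] z:[0,19] -> hit [0,0], descend [8, 18]
    N8 x:[-22/3,-7/3] y:[-5,6] z:[0,13/2] -> miss, prune
    N18 x:[-10,0] y:[-13/2,4] z:[11/2,19] -> miss, prune
  N16 x:[-32/3,-1/3] y:[-31/2,-13/2] z:[-5/2,10] -> miss, prune

5 AABB tests over nodes [0, 4, 8, 18, 16]; 0 leaves entered; closest miss.

== RESULT ==
0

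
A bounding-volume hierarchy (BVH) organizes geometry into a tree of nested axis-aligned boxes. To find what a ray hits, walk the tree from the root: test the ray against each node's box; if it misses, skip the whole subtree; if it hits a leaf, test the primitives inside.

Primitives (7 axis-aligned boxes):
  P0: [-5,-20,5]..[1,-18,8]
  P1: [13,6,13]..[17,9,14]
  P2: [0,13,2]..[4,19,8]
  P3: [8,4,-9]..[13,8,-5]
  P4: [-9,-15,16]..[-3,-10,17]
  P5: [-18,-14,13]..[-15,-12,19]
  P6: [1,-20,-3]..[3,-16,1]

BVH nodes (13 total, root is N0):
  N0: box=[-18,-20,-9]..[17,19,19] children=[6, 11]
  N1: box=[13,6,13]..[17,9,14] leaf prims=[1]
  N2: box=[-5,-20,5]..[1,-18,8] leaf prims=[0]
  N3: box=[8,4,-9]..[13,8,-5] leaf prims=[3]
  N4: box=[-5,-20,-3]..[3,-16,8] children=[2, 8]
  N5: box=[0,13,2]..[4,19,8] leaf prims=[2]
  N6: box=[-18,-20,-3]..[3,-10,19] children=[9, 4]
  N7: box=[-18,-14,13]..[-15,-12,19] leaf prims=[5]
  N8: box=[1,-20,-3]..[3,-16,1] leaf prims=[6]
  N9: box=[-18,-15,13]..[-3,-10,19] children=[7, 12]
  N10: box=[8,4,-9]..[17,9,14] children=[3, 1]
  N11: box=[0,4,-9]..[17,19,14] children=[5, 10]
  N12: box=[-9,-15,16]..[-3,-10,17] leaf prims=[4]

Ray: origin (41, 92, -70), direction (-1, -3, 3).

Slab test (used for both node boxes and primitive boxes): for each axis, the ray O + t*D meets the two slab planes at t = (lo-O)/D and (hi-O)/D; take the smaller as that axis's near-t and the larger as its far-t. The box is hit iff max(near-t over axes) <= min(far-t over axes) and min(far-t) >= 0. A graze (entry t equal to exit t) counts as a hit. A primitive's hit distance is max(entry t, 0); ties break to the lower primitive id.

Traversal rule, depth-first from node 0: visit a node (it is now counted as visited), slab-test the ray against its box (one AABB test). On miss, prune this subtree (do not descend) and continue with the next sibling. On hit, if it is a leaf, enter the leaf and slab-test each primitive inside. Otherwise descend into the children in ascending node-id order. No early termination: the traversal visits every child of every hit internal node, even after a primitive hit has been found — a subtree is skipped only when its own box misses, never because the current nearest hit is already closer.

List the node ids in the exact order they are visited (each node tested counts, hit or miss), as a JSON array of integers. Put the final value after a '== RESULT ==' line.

Walk:
N0 x:[24,59] y:[73/3,112/3] z:[61/3,89/3] -> hit [73/3,89/3], descend [6, 11]
  N6 x:[38,59] y:[34,112/3] z:[67/3,89/3] -> miss, prune
  N11 x:[24,41] y:[73/3,88/3] z:[61/3,28] -> hit [73/3,28], descend [5, 10]
    N5 x:[37,41] y:[73/3,79/3] z:[24,26] -> miss, prune
    N10 x:[24,33] y:[83/3,88/3] z:[61/3,28] -> hit [83/3,28], descend [1, 3]
      N1 x:[24,28] y:[83/3,86/3] z:[83/3,28] -> hit [83/3,28] leaf, test {P1@t=83/3}
      N3 x:[28,33] y:[28,88/3] z:[61/3,65/3] -> miss, prune

order=[0, 6, 11, 5, 10, 1, 3]  |boxes|=7  |leaves|=1  hit=P1

== RESULT ==
[0, 6, 11, 5, 10, 1, 3]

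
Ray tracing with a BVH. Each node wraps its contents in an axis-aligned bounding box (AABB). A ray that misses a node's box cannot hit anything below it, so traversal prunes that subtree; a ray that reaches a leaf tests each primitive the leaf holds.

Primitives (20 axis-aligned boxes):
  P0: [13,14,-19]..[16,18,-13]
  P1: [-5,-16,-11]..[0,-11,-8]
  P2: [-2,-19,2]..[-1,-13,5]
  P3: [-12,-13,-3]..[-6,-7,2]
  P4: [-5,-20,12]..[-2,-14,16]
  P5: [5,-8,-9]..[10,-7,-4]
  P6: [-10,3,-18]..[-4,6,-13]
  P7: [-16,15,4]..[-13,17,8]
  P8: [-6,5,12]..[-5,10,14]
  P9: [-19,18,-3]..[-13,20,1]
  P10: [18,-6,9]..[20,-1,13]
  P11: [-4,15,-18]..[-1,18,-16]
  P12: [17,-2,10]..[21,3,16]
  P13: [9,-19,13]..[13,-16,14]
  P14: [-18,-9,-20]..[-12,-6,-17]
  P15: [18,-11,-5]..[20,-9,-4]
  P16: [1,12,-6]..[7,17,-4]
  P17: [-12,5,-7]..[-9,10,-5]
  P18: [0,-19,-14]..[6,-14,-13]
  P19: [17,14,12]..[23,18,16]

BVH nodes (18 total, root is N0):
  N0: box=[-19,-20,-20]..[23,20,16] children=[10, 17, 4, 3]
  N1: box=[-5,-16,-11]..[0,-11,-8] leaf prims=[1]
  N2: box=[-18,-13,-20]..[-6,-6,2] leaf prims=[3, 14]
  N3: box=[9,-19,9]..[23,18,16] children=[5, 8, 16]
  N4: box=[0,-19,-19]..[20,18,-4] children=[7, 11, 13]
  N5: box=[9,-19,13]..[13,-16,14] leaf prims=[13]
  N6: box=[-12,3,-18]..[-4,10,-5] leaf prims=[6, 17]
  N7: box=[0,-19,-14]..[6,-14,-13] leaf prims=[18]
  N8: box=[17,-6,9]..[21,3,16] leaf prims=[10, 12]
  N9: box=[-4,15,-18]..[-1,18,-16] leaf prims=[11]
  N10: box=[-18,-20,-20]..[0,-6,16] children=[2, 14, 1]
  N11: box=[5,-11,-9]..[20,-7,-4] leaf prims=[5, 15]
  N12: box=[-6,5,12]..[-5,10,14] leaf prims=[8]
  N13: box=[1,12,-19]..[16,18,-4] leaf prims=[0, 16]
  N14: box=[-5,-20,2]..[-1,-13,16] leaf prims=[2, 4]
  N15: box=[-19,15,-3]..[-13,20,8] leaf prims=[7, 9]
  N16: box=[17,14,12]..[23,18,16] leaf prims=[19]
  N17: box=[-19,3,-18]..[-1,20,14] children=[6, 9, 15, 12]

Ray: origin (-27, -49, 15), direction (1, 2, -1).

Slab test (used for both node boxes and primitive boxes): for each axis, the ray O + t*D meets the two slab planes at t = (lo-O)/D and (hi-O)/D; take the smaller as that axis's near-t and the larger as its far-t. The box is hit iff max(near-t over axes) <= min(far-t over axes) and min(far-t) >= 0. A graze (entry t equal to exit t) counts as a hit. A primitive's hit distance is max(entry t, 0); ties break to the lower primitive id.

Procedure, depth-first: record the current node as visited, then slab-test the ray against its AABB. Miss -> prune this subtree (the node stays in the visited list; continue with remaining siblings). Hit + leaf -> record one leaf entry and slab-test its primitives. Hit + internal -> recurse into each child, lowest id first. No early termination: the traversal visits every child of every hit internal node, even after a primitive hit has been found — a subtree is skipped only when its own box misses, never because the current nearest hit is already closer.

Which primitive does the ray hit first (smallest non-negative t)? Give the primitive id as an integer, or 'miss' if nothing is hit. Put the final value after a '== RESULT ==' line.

Trace the traversal:
N0 x:[8,50] y:[29/2,69/2] z:[-1,35] -> hit [29/2,69/2], descend [3, 4, 10, 17]
  N3 x:[36,50] y:[15,67/2] z:[-1,6] -> miss, prune
  N4 x:[27,47] y:[15,67/2] z:[19,34] -> hit [27,67/2], descend [7, 11, 13]
    N7 x:[27,33] y:[15,35/2] z:[28,29] -> miss, prune
    N11 x:[32,47] y:[19,21] z:[19,24] -> miss, prune
    N13 x:[28,43] y:[61/2,67/2] z:[19,34] -> hit [61/2,67/2] leaf, test {P0(miss), P16(miss)}
  N10 x:[9,27] y:[29/2,43/2] z:[-1,35] -> hit [29/2,43/2], descend [1, 2, 14]
    N1 x:[22,27] y:[33/2,19] z:[23,26] -> miss, prune
    N2 x:[9,21] y:[18,43/2] z:[13,35] -> hit [18,21] leaf, test {P3@t=18, P14(miss)}
    N14 x:[22,26] y:[29/2,18] z:[-1,13] -> miss, prune
  N17 x:[8,26] y:[26,69/2] z:[1,33] -> hit [26,26], descend [6, 9, 12, 15]
    N6 x:[15,23] y:[26,59/2] z:[20,33] -> miss, prune
    N9 x:[23,26] y:[32,67/2] z:[31,33] -> miss, prune
    N12 x:[21,22] y:[27,59/2] z:[1,3] -> miss, prune
    N15 x:[8,14] y:[32,69/2] z:[7,18] -> miss, prune

Summary -> nodes [0, 3, 4, 7, 11, 13, 10, 1, 2, 14, 17, 6, 9, 12, 15]; box-tests=15; leaf-entries=2; first=P3

== RESULT ==
3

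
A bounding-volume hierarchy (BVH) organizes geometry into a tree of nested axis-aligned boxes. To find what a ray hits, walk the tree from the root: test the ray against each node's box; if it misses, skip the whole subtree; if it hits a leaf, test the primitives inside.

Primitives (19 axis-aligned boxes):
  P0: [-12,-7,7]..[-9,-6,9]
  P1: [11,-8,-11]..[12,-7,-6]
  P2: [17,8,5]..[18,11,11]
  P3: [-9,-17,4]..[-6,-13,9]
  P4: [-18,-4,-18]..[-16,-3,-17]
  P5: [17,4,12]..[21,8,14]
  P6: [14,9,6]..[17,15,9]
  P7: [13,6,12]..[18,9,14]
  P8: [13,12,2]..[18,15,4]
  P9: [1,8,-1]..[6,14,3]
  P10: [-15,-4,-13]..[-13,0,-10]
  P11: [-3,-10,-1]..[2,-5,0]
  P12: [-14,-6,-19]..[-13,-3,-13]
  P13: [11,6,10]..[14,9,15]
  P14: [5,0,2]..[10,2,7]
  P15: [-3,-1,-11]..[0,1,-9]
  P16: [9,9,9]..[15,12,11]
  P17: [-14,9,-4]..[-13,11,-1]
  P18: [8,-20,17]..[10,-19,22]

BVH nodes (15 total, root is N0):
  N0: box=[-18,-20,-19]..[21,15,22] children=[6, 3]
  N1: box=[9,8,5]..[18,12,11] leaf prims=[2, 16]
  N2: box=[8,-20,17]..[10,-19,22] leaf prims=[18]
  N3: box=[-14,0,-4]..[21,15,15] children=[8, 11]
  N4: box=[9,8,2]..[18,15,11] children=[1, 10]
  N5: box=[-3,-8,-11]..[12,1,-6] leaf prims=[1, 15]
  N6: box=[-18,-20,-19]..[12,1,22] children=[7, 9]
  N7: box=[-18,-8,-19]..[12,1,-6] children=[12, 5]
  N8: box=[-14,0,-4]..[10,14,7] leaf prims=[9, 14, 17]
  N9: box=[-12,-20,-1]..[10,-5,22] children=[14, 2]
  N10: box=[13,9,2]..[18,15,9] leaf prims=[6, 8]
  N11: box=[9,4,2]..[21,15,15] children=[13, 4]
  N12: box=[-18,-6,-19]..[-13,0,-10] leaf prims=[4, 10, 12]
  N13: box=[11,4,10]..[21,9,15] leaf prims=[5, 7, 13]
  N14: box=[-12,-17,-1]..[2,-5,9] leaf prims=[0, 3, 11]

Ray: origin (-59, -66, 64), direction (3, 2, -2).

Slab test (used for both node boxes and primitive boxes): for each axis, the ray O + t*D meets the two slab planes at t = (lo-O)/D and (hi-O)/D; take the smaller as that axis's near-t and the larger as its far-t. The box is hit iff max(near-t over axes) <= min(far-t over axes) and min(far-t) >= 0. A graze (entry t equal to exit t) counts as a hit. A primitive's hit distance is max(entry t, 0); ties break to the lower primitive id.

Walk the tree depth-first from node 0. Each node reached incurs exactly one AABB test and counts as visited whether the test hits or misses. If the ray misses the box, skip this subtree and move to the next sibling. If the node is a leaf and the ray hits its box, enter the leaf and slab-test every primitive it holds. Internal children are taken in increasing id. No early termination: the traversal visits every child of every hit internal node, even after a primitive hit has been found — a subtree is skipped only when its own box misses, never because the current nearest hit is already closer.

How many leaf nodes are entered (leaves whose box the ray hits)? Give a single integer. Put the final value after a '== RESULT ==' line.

Traverse from the root:
N0 x:[41/3,80/3] y:[23,81/2] z:[21,83/2] -> hit [23,80/3], descend [3, 6]
  N3 x:[15,80/3] y:[33,81/2] z:[49/2,34] -> miss, prune
  N6 x:[41/3,71/3] y:[23,67/2] z:[21,83/2] -> hit [23,71/3], descend [7, 9]
    N7 x:[41/3,71/3] y:[29,67/2] z:[35,83/2] -> miss, prune
    N9 x:[47/3,23] y:[23,61/2] z:[21,65/2] -> hit [23,23], descend [2, 14]
      N2 x:[67/3,23] y:[23,47/2] z:[21,47/2] -> hit [23,23] leaf, test {P18@t=23}
      N14 x:[47/3,61/3] y:[49/2,61/2] z:[55/2,65/2] -> miss, prune

order=[0, 3, 6, 7, 9, 2, 14]  |boxes|=7  |leaves|=1  hit=P18

== RESULT ==
1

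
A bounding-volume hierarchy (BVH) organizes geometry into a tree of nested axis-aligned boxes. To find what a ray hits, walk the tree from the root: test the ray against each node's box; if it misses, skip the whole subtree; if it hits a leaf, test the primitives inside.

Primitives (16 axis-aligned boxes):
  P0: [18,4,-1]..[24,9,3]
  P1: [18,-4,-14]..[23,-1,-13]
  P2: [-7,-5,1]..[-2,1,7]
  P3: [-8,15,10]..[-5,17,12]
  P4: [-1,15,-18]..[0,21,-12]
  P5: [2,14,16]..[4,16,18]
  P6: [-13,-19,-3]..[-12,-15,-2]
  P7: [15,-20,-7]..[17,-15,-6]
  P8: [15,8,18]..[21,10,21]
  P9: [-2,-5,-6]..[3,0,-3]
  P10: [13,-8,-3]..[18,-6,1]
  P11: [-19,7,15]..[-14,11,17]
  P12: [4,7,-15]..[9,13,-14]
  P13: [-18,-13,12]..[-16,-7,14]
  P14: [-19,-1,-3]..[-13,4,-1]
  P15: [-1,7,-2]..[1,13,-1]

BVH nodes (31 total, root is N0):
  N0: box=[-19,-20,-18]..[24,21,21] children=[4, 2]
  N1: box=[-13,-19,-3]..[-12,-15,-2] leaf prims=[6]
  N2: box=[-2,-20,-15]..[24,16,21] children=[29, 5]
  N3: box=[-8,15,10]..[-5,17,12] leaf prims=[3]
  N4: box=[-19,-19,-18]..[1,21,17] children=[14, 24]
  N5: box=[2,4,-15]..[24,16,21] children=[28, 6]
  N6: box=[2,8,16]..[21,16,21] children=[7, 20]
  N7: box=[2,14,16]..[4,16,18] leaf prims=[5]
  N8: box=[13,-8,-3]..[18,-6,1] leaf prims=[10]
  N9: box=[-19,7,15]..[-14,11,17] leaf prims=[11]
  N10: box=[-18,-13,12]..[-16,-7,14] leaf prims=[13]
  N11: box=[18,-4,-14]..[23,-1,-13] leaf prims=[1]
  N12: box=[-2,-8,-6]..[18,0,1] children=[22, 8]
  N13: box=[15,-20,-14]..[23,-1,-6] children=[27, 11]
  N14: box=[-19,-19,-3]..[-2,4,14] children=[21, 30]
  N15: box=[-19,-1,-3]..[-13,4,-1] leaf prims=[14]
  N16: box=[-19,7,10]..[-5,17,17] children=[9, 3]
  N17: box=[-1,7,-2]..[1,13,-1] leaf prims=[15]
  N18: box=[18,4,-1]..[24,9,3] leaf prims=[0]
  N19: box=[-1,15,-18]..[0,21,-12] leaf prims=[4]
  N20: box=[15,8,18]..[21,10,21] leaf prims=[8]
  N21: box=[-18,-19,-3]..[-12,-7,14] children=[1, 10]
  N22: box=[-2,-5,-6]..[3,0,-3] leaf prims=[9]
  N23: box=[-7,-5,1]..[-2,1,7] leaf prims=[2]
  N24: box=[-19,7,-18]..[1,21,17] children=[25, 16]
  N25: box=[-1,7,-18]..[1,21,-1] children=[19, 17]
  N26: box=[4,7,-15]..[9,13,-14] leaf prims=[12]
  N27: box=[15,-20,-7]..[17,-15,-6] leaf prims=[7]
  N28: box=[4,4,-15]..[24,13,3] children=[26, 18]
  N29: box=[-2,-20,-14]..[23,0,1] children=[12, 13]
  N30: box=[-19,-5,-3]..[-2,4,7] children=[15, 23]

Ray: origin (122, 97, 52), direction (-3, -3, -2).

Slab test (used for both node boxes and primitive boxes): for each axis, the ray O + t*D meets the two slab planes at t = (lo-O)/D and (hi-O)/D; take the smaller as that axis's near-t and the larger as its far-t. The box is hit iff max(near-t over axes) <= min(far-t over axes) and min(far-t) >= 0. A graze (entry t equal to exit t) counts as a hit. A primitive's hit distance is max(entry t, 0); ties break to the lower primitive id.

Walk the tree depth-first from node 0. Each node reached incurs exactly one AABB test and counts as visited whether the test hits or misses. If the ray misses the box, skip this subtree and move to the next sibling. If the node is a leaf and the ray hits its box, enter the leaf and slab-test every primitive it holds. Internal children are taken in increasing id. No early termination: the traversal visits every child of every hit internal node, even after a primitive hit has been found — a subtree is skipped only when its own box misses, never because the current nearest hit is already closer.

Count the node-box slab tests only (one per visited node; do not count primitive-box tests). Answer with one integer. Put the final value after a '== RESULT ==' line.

Walk:
N0 x:[98/3,47] y:[76/3,39] z:[31/2,35] -> hit [98/3,35], descend [2, 4]
  N2 x:[98/3,124/3] y:[27,39] z:[31/2,67/2] -> hit [98/3,67/2], descend [5, 29]
    N5 x:[98/3,40] y:[27,31] z:[31/2,67/2] -> miss, prune
    N29 x:[33,124/3] y:[97/3,39] z:[51/2,33] -> hit [33,33], descend [12, 13]
      N12 x:[104/3,124/3] y:[97/3,35] z:[51/2,29] -> miss, prune
      N13 x:[33,107/3] y:[98/3,39] z:[29,33] -> hit [33,33], descend [11, 27]
        N11 x:[33,104/3] y:[98/3,101/3] z:[65/2,33] -> hit [33,33] leaf, test {P1@t=33}
        N27 x:[35,107/3] y:[112/3,39] z:[29,59/2] -> miss, prune
  N4 x:[121/3,47] y:[76/3,116/3] z:[35/2,35] -> miss, prune

9 AABB tests over nodes [0, 2, 5, 29, 12, 13, 11, 27, 4]; 1 leaf entered; closest P1.

== RESULT ==
9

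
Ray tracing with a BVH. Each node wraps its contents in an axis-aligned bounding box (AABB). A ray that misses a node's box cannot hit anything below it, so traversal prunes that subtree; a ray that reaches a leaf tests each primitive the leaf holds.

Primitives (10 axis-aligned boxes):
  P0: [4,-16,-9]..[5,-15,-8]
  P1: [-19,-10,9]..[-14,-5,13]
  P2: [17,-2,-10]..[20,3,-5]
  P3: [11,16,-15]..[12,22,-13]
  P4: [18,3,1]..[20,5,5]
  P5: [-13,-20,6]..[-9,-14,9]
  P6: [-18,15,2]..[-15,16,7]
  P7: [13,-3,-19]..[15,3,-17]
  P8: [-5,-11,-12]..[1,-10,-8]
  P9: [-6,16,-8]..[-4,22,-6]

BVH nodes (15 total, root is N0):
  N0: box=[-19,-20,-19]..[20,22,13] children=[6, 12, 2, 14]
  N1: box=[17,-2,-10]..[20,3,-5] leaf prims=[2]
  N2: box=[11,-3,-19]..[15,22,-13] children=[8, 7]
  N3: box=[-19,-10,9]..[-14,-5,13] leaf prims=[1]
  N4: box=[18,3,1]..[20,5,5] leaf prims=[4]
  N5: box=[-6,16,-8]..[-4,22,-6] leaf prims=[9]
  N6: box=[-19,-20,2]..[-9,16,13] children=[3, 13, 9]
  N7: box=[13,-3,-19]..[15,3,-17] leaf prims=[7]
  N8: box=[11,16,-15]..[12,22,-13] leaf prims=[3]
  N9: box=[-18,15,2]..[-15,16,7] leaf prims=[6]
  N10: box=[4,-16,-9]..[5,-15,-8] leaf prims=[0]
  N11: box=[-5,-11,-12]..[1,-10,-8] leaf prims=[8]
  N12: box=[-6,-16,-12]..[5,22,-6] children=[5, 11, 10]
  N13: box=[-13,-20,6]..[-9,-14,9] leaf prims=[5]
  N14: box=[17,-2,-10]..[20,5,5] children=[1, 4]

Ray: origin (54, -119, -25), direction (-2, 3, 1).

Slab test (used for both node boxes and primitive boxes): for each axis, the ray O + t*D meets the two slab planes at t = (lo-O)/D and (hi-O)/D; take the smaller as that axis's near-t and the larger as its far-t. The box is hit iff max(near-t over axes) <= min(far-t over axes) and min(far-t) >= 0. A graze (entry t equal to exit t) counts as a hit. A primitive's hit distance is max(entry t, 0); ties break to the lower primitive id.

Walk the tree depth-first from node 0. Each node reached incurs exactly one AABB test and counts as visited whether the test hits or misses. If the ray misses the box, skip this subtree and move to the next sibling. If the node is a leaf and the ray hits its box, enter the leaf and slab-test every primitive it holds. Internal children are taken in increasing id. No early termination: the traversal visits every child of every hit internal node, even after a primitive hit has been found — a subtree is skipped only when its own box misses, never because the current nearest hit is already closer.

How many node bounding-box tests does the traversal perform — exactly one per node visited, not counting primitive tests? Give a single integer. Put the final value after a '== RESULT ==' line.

Walk:
N0 x:[17,73/2] y:[33,47] z:[6,38] -> hit [33,73/2], descend [2, 6, 12, 14]
  N2 x:[39/2,43/2] y:[116/3,47] z:[6,12] -> miss, prune
  N6 x:[63/2,73/2] y:[33,45] z:[27,38] -> hit [33,73/2], descend [3, 9, 13]
    N3 x:[34,73/2] y:[109/3,38] z:[34,38] -> hit [109/3,73/2] leaf, test {P1@t=109/3}
    N9 x:[69/2,36] y:[134/3,45] z:[27,32] -> miss, prune
    N13 x:[63/2,67/2] y:[33,35] z:[31,34] -> hit [33,67/2] leaf, test {P5@t=33}
  N12 x:[49/2,30] y:[103/3,47] z:[13,19] -> miss, prune
  N14 x:[17,37/2] y:[39,124/3] z:[15,30] -> miss, prune

Visited [0, 2, 6, 3, 9, 13, 12, 14]. Tests: 8 box, 2 leaf. Nearest: P5.

== RESULT ==
8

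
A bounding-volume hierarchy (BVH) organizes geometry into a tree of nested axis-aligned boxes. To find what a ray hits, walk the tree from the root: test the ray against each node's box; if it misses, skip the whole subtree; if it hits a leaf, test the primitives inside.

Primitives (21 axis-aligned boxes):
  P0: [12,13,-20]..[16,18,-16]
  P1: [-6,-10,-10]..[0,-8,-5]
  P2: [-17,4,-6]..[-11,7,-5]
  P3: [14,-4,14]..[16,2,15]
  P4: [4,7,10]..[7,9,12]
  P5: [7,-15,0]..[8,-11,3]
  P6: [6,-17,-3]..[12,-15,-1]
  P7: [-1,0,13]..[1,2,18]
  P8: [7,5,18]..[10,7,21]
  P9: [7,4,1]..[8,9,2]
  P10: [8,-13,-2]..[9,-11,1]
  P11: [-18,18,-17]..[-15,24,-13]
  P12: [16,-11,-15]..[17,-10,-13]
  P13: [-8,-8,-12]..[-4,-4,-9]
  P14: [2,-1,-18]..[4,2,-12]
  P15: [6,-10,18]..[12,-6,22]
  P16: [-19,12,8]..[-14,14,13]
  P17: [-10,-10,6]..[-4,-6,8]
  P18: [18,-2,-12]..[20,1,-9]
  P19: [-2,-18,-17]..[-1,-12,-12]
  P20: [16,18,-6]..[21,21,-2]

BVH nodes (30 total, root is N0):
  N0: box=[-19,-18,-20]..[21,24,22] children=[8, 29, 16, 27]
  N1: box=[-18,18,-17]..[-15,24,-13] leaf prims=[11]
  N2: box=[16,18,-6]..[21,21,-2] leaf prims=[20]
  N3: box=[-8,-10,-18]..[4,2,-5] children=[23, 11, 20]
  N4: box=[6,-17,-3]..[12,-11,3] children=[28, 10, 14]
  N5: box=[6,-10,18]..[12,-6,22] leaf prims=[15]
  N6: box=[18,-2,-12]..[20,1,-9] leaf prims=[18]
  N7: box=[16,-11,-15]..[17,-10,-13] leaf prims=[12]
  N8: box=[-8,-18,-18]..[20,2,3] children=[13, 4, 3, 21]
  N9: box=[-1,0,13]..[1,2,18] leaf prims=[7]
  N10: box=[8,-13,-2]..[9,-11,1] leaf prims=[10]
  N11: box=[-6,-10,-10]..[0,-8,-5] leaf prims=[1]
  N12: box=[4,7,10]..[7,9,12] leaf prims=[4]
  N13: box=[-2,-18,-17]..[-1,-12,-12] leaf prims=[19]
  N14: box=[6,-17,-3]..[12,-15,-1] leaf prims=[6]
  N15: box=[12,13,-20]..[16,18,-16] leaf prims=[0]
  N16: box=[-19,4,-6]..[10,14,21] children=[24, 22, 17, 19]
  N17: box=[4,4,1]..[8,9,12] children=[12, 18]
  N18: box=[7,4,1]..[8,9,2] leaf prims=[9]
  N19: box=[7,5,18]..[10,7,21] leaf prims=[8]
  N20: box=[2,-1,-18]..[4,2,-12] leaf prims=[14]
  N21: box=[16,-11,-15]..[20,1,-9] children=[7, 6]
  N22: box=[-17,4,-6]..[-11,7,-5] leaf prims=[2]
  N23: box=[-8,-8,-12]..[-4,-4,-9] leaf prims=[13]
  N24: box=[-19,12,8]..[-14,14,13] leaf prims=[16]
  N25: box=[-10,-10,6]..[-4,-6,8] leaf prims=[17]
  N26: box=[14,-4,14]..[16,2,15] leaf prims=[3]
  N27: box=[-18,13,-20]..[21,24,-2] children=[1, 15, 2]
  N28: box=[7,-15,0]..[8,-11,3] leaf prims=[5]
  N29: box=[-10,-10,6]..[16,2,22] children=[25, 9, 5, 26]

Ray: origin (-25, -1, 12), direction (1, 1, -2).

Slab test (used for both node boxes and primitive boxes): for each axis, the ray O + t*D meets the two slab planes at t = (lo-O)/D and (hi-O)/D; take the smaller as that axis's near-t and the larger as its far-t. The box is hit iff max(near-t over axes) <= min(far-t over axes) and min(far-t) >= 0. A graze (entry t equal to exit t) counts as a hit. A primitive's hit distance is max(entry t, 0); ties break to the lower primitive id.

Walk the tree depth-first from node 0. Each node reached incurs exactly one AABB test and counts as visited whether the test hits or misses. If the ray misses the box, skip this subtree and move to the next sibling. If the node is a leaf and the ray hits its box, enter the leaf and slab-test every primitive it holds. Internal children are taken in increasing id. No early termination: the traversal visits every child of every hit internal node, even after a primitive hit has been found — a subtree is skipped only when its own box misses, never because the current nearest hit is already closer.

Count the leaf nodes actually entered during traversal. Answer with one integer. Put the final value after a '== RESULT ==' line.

Traverse from the root:
N0 x:[6,46] y:[-17,25] z:[-5,16] -> hit [6,16], descend [8, 16, 27, 29]
  N8 x:[17,45] y:[-17,3] z:[9/2,15] -> miss, prune
  N16 x:[6,35] y:[5,15] z:[-9/2,9] -> hit [6,9], descend [17, 19, 22, 24]
    N17 x:[29,33] y:[5,10] z:[0,11/2] -> miss, prune
    N19 x:[32,35] y:[6,8] z:[-9/2,-3] -> miss, prune
    N22 x:[8,14] y:[5,8] z:[17/2,9] -> miss, prune
    N24 x:[6,11] y:[13,15] z:[-1/2,2] -> miss, prune
  N27 x:[7,46] y:[14,25] z:[7,16] -> hit [14,16], descend [1, 2, 15]
    N1 x:[7,10] y:[19,25] z:[25/2,29/2] -> miss, prune
    N2 x:[41,46] y:[19,22] z:[7,9] -> miss, prune
    N15 x:[37,41] y:[14,19] z:[14,16] -> miss, prune
  N29 x:[15,41] y:[-9,3] z:[-5,3] -> miss, prune

12 AABB tests over nodes [0, 8, 16, 17, 19, 22, 24, 27, 1, 2, 15, 29]; 0 leaves entered; closest miss.

== RESULT ==
0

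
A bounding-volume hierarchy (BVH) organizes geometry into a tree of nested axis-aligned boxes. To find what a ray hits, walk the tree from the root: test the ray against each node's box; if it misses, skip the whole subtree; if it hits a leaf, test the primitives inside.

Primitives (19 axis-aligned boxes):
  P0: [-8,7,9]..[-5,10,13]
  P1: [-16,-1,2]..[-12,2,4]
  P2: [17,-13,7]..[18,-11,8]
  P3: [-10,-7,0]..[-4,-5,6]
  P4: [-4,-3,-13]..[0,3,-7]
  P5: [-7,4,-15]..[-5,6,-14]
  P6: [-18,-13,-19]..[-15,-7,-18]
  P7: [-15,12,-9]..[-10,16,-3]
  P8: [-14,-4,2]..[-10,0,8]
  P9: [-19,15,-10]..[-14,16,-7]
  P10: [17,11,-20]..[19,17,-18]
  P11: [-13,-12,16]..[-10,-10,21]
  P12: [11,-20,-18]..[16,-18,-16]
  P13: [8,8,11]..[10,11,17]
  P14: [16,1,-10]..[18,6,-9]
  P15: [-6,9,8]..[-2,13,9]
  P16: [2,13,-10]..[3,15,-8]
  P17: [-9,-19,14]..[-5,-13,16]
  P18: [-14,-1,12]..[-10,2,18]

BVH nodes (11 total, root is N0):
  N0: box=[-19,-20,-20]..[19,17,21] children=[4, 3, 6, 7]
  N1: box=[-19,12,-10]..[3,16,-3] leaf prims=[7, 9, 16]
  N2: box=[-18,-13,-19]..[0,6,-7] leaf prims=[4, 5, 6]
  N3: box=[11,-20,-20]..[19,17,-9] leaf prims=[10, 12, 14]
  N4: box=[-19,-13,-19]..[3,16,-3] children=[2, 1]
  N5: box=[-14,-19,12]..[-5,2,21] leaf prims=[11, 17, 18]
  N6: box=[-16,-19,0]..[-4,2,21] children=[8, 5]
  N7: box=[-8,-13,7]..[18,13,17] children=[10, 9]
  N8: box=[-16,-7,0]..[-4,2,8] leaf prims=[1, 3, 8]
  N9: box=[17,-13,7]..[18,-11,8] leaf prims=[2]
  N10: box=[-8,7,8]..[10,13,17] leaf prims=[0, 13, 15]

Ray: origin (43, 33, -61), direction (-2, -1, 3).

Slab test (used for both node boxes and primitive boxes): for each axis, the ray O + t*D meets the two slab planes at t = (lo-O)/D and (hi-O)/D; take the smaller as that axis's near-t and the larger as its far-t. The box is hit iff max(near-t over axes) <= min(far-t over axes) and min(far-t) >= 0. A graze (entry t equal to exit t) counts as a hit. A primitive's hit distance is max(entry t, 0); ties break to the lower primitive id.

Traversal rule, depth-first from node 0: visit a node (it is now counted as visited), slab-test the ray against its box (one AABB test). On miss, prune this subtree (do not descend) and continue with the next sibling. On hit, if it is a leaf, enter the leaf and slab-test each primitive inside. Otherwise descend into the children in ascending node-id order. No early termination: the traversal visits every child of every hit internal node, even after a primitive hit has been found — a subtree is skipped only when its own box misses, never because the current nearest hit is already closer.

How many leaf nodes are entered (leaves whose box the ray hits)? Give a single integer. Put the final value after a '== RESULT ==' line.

Walk:
N0 x:[12,31] y:[16,53] z:[41/3,82/3] -> hit [16,82/3], descend [3, 4, 6, 7]
  N3 x:[12,16] y:[16,53] z:[41/3,52/3] -> hit [16,16] leaf, test {P10(miss), P12(miss), P14(miss)}
  N4 x:[20,31] y:[17,46] z:[14,58/3] -> miss, prune
  N6 x:[47/2,59/2] y:[31,52] z:[61/3,82/3] -> miss, prune
  N7 x:[25/2,51/2] y:[20,46] z:[68/3,26] -> hit [68/3,51/2], descend [9, 10]
    N9 x:[25/2,13] y:[44,46] z:[68/3,23] -> miss, prune
    N10 x:[33/2,51/2] y:[20,26] z:[23,26] -> hit [23,51/2] leaf, test {P0@t=24, P13(miss), P15@t=23}

Summary -> nodes [0, 3, 4, 6, 7, 9, 10]; box-tests=7; leaf-entries=2; first=P15

== RESULT ==
2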